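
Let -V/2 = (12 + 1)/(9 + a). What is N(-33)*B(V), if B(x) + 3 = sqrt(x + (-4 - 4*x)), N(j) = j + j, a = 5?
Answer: 198 - 66*sqrt(77)/7 ≈ 115.26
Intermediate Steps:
V = -13/7 (V = -2*(12 + 1)/(9 + 5) = -26/14 = -2*13/14 = -13/7 ≈ -1.8571)
N(j) = 2*j
B(x) = -3 + sqrt(-4 - 3*x) (B(x) = -3 + sqrt(x + (-4 - 4*x)) = -3 + sqrt(-4 - 3*x))
N(-33)*B(V) = (2*(-33))*(-3 + sqrt(-4 - 3*(-13/7))) = -66*(-3 + sqrt(-4 + 39/7)) = -66*(-3 + sqrt(11/7)) = -66*(-3 + sqrt(77)/7) = 198 - 66*sqrt(77)/7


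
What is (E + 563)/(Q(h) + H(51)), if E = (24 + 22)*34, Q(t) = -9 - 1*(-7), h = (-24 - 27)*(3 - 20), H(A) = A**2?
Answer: 2127/2599 ≈ 0.81839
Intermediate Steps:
h = 867 (h = -51*(-17) = 867)
Q(t) = -2 (Q(t) = -9 + 7 = -2)
E = 1564 (E = 46*34 = 1564)
(E + 563)/(Q(h) + H(51)) = (1564 + 563)/(-2 + 51**2) = 2127/(-2 + 2601) = 2127/2599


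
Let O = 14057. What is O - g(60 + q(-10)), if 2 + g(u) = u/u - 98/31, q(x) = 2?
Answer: 435896/31 ≈ 14061.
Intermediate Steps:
g(u) = -129/31 (g(u) = -2 + (u/u - 98/31) = -2 + (1 - 98*1/31) = -2 + (1 - 98/31) = -2 - 67/31 = -129/31)
O - g(60 + q(-10)) = 14057 - 1*(-129/31) = 14057 + 129/31 = 435896/31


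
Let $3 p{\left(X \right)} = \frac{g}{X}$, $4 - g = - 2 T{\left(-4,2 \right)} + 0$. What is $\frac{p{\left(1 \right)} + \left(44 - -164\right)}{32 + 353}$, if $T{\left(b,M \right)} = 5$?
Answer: $\frac{58}{105} \approx 0.55238$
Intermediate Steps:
$g = 14$ ($g = 4 - \left(\left(-2\right) 5 + 0\right) = 4 - \left(-10 + 0\right) = 4 - -10 = 4 + 10 = 14$)
$p{\left(X \right)} = \frac{14}{3 X}$ ($p{\left(X \right)} = \frac{14 \frac{1}{X}}{3} = \frac{14}{3 X}$)
$\frac{p{\left(1 \right)} + \left(44 - -164\right)}{32 + 353} = \frac{\frac{14}{3 \cdot 1} + \left(44 - -164\right)}{32 + 353} = \frac{\frac{14}{3} \cdot 1 + \left(44 + 164\right)}{385} = \left(\frac{14}{3} + 208\right) \frac{1}{385} = \frac{638}{3} \cdot \frac{1}{385} = \frac{58}{105}$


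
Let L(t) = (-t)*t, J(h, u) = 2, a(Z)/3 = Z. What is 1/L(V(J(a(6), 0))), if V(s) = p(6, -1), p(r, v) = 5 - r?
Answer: -1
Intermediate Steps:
a(Z) = 3*Z
V(s) = -1 (V(s) = 5 - 1*6 = 5 - 6 = -1)
L(t) = -t²
1/L(V(J(a(6), 0))) = 1/(-1*(-1)²) = 1/(-1*1) = 1/(-1) = -1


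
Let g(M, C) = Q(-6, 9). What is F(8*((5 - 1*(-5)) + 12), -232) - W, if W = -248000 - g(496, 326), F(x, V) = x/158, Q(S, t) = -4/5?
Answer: 97960124/395 ≈ 2.4800e+5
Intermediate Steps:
Q(S, t) = -4/5 (Q(S, t) = -4*1/5 = -4/5)
g(M, C) = -4/5
F(x, V) = x/158 (F(x, V) = x*(1/158) = x/158)
W = -1239996/5 (W = -248000 - 1*(-4/5) = -248000 + 4/5 = -1239996/5 ≈ -2.4800e+5)
F(8*((5 - 1*(-5)) + 12), -232) - W = (8*((5 - 1*(-5)) + 12))/158 - 1*(-1239996/5) = (8*((5 + 5) + 12))/158 + 1239996/5 = (8*(10 + 12))/158 + 1239996/5 = (8*22)/158 + 1239996/5 = (1/158)*176 + 1239996/5 = 88/79 + 1239996/5 = 97960124/395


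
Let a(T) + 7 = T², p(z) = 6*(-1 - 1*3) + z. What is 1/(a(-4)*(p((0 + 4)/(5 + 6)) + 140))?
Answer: 11/11520 ≈ 0.00095486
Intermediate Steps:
p(z) = -24 + z (p(z) = 6*(-1 - 3) + z = 6*(-4) + z = -24 + z)
a(T) = -7 + T²
1/(a(-4)*(p((0 + 4)/(5 + 6)) + 140)) = 1/((-7 + (-4)²)*((-24 + (0 + 4)/(5 + 6)) + 140)) = 1/((-7 + 16)*((-24 + 4/11) + 140)) = 1/(9*((-24 + 4*(1/11)) + 140)) = 1/(9*((-24 + 4/11) + 140)) = 1/(9*(-260/11 + 140)) = 1/(9*(1280/11)) = 1/(11520/11) = 11/11520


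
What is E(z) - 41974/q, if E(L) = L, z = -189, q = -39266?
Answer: -5450/29 ≈ -187.93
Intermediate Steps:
E(z) - 41974/q = -189 - 41974/(-39266) = -189 - 41974*(-1)/39266 = -189 - 1*(-31/29) = -189 + 31/29 = -5450/29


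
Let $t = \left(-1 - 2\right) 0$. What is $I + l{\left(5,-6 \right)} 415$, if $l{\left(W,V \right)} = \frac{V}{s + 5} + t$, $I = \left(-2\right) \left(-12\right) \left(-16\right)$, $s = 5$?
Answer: $-633$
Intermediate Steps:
$t = 0$ ($t = \left(-3\right) 0 = 0$)
$I = -384$ ($I = 24 \left(-16\right) = -384$)
$l{\left(W,V \right)} = \frac{V}{10}$ ($l{\left(W,V \right)} = \frac{V}{5 + 5} + 0 = \frac{V}{10} + 0 = \frac{V}{10}$)
$I + l{\left(5,-6 \right)} 415 = -384 + \frac{1}{10} \left(-6\right) 415 = -384 - 249 = -633$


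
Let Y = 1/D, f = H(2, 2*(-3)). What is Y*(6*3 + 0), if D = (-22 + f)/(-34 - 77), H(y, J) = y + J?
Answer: 999/13 ≈ 76.846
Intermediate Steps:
H(y, J) = J + y
f = -4 (f = 2*(-3) + 2 = -6 + 2 = -4)
D = 26/111 (D = (-22 - 4)/(-34 - 77) = -26/(-111) = -26*(-1/111) = 26/111 ≈ 0.23423)
Y = 111/26 (Y = 1/(26/111) = 111/26 ≈ 4.2692)
Y*(6*3 + 0) = 111*(6*3 + 0)/26 = 111*(18 + 0)/26 = (111/26)*18 = 999/13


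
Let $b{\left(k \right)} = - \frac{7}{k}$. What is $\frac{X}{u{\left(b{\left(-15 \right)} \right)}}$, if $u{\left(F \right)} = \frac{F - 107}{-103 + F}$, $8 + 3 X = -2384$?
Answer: $- \frac{1839448}{2397} \approx -767.4$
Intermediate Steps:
$X = - \frac{2392}{3}$ ($X = - \frac{8}{3} + \frac{1}{3} \left(-2384\right) = - \frac{8}{3} - \frac{2384}{3} = - \frac{2392}{3} \approx -797.33$)
$u{\left(F \right)} = \frac{-107 + F}{-103 + F}$
$\frac{X}{u{\left(b{\left(-15 \right)} \right)}} = - \frac{2392}{3 \frac{-107 - \frac{7}{-15}}{-103 - \frac{7}{-15}}} = - \frac{2392}{3 \frac{-107 - - \frac{7}{15}}{-103 - - \frac{7}{15}}} = - \frac{2392}{3 \frac{-107 + \frac{7}{15}}{-103 + \frac{7}{15}}} = - \frac{2392}{3 \frac{1}{- \frac{1538}{15}} \left(- \frac{1598}{15}\right)} = - \frac{2392}{3 \left(\left(- \frac{15}{1538}\right) \left(- \frac{1598}{15}\right)\right)} = - \frac{2392}{3 \cdot \frac{799}{769}} = \left(- \frac{2392}{3}\right) \frac{769}{799} = - \frac{1839448}{2397}$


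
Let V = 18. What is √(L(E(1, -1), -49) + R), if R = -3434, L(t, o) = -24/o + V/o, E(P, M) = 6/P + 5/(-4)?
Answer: 2*I*√42065/7 ≈ 58.599*I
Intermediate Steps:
E(P, M) = -5/4 + 6/P (E(P, M) = 6/P + 5*(-¼) = 6/P - 5/4 = -5/4 + 6/P)
L(t, o) = -6/o (L(t, o) = -24/o + 18/o = -6/o)
√(L(E(1, -1), -49) + R) = √(-6/(-49) - 3434) = √(-6*(-1/49) - 3434) = √(6/49 - 3434) = √(-168260/49) = 2*I*√42065/7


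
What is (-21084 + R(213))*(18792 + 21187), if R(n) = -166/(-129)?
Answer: -108729686930/129 ≈ -8.4287e+8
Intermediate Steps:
R(n) = 166/129 (R(n) = -166*(-1/129) = 166/129)
(-21084 + R(213))*(18792 + 21187) = (-21084 + 166/129)*(18792 + 21187) = -2719670/129*39979 = -108729686930/129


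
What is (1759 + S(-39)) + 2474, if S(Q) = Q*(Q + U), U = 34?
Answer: 4428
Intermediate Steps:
S(Q) = Q*(34 + Q) (S(Q) = Q*(Q + 34) = Q*(34 + Q))
(1759 + S(-39)) + 2474 = (1759 - 39*(34 - 39)) + 2474 = (1759 - 39*(-5)) + 2474 = (1759 + 195) + 2474 = 1954 + 2474 = 4428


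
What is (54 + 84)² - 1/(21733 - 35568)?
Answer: 263473741/13835 ≈ 19044.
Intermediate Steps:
(54 + 84)² - 1/(21733 - 35568) = 138² - 1/(-13835) = 19044 - 1*(-1/13835) = 19044 + 1/13835 = 263473741/13835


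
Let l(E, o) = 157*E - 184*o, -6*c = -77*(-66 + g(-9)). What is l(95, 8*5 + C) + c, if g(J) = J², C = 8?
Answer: 12551/2 ≈ 6275.5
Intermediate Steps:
c = 385/2 (c = -(-77)*(-66 + (-9)²)/6 = -(-77)*(-66 + 81)/6 = -(-77)*15/6 = -⅙*(-1155) = 385/2 ≈ 192.50)
l(E, o) = -184*o + 157*E
l(95, 8*5 + C) + c = (-184*(8*5 + 8) + 157*95) + 385/2 = (-184*(40 + 8) + 14915) + 385/2 = (-184*48 + 14915) + 385/2 = (-8832 + 14915) + 385/2 = 6083 + 385/2 = 12551/2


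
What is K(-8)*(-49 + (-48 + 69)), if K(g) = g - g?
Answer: 0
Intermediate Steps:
K(g) = 0
K(-8)*(-49 + (-48 + 69)) = 0*(-49 + (-48 + 69)) = 0*(-49 + 21) = 0*(-28) = 0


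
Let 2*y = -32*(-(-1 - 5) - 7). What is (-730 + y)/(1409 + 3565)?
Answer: -119/829 ≈ -0.14355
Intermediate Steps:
y = 16 (y = (-32*(-(-1 - 5) - 7))/2 = (-32*(-1*(-6) - 7))/2 = (-32*(6 - 7))/2 = (-32*(-1))/2 = (1/2)*32 = 16)
(-730 + y)/(1409 + 3565) = (-730 + 16)/(1409 + 3565) = -714/4974 = -714*1/4974 = -119/829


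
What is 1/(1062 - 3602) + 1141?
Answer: 2898139/2540 ≈ 1141.0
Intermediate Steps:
1/(1062 - 3602) + 1141 = 1/(-2540) + 1141 = -1/2540 + 1141 = 2898139/2540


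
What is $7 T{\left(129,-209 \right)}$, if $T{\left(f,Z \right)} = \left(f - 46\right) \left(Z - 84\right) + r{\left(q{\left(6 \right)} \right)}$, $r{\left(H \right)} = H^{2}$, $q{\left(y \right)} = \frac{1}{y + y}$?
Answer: $- \frac{24513545}{144} \approx -1.7023 \cdot 10^{5}$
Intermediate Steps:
$q{\left(y \right)} = \frac{1}{2 y}$
$T{\left(f,Z \right)} = \frac{1}{144} + \left(-84 + Z\right) \left(-46 + f\right)$ ($T{\left(f,Z \right)} = \left(f - 46\right) \left(Z - 84\right) + \left(\frac{1}{2 \cdot 6}\right)^{2} = \left(-46 + f\right) \left(-84 + Z\right) + \left(\frac{1}{2} \cdot \frac{1}{6}\right)^{2} = \left(-84 + Z\right) \left(-46 + f\right) + \left(\frac{1}{12}\right)^{2} = \left(-84 + Z\right) \left(-46 + f\right) + \frac{1}{144} = \frac{1}{144} + \left(-84 + Z\right) \left(-46 + f\right)$)
$7 T{\left(129,-209 \right)} = 7 \left(\frac{556417}{144} - 10836 - -9614 - 26961\right) = 7 \left(\frac{556417}{144} - 10836 + 9614 - 26961\right) = 7 \left(- \frac{3501935}{144}\right) = - \frac{24513545}{144}$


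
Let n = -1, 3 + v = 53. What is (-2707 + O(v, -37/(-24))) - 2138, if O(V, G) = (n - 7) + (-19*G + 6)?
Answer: -117031/24 ≈ -4876.3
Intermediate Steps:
v = 50 (v = -3 + 53 = 50)
O(V, G) = -2 - 19*G (O(V, G) = (-1 - 7) + (-19*G + 6) = -8 + (6 - 19*G) = -2 - 19*G)
(-2707 + O(v, -37/(-24))) - 2138 = (-2707 + (-2 - (-703)/(-24))) - 2138 = (-2707 + (-2 - (-703)*(-1)/24)) - 2138 = (-2707 + (-2 - 19*37/24)) - 2138 = (-2707 + (-2 - 703/24)) - 2138 = (-2707 - 751/24) - 2138 = -65719/24 - 2138 = -117031/24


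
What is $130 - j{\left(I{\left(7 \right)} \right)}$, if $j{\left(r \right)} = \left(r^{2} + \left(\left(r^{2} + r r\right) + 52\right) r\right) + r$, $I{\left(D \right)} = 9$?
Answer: $-1886$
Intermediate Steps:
$j{\left(r \right)} = r + r^{2} + r \left(52 + 2 r^{2}\right)$ ($j{\left(r \right)} = \left(r^{2} + \left(\left(r^{2} + r^{2}\right) + 52\right) r\right) + r = \left(r^{2} + \left(2 r^{2} + 52\right) r\right) + r = \left(r^{2} + \left(52 + 2 r^{2}\right) r\right) + r = \left(r^{2} + r \left(52 + 2 r^{2}\right)\right) + r = r + r^{2} + r \left(52 + 2 r^{2}\right)$)
$130 - j{\left(I{\left(7 \right)} \right)} = 130 - 9 \left(53 + 9 + 2 \cdot 9^{2}\right) = 130 - 9 \left(53 + 9 + 2 \cdot 81\right) = 130 - 9 \left(53 + 9 + 162\right) = 130 - 9 \cdot 224 = 130 - 2016 = -1886$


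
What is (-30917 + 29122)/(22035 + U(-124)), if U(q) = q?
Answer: -1795/21911 ≈ -0.081922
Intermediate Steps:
(-30917 + 29122)/(22035 + U(-124)) = (-30917 + 29122)/(22035 - 124) = -1795/21911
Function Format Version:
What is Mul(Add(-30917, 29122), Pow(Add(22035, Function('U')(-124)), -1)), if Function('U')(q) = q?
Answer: Rational(-1795, 21911) ≈ -0.081922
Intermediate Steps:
Mul(Add(-30917, 29122), Pow(Add(22035, Function('U')(-124)), -1)) = Mul(Add(-30917, 29122), Pow(Add(22035, -124), -1)) = Mul(-1795, Pow(21911, -1)) = Mul(-1795, Rational(1, 21911)) = Rational(-1795, 21911)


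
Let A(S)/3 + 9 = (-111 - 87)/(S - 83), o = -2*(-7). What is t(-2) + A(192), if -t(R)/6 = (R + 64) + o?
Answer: -53241/109 ≈ -488.45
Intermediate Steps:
o = 14
t(R) = -468 - 6*R (t(R) = -6*((R + 64) + 14) = -6*((64 + R) + 14) = -6*(78 + R) = -468 - 6*R)
A(S) = -27 - 594/(-83 + S) (A(S) = -27 + 3*((-111 - 87)/(S - 83)) = -27 + 3*(-198/(-83 + S)) = -27 - 594/(-83 + S))
t(-2) + A(192) = (-468 - 6*(-2)) + 27*(61 - 1*192)/(-83 + 192) = (-468 + 12) + 27*(61 - 192)/109 = -456 + 27*(1/109)*(-131) = -456 - 3537/109 = -53241/109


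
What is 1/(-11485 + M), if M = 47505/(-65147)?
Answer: -65147/748260800 ≈ -8.7065e-5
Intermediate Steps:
M = -47505/65147 (M = 47505*(-1/65147) = -47505/65147 ≈ -0.72920)
1/(-11485 + M) = 1/(-11485 - 47505/65147) = 1/(-748260800/65147) = -65147/748260800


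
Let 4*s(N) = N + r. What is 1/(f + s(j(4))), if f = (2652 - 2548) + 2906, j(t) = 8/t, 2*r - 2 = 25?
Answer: 8/24111 ≈ 0.00033180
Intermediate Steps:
r = 27/2 (r = 1 + (½)*25 = 1 + 25/2 = 27/2 ≈ 13.500)
s(N) = 27/8 + N/4 (s(N) = (N + 27/2)/4 = (27/2 + N)/4 = 27/8 + N/4)
f = 3010 (f = 104 + 2906 = 3010)
1/(f + s(j(4))) = 1/(3010 + (27/8 + (8/4)/4)) = 1/(3010 + (27/8 + (8*(¼))/4)) = 1/(3010 + (27/8 + (¼)*2)) = 1/(3010 + (27/8 + ½)) = 1/(3010 + 31/8) = 1/(24111/8) = 8/24111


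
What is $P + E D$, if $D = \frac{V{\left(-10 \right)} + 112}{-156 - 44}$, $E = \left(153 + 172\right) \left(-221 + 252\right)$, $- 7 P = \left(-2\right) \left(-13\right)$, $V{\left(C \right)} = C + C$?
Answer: $- \frac{64935}{14} \approx -4638.2$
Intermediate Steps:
$V{\left(C \right)} = 2 C$
$P = - \frac{26}{7}$ ($P = - \frac{\left(-2\right) \left(-13\right)}{7} = \left(- \frac{1}{7}\right) 26 = - \frac{26}{7} \approx -3.7143$)
$E = 10075$ ($E = 325 \cdot 31 = 10075$)
$D = - \frac{23}{50}$ ($D = \frac{2 \left(-10\right) + 112}{-156 - 44} = \frac{-20 + 112}{-200} = 92 \left(- \frac{1}{200}\right) = - \frac{23}{50} \approx -0.46$)
$P + E D = - \frac{26}{7} + 10075 \left(- \frac{23}{50}\right) = - \frac{26}{7} - \frac{9269}{2} = - \frac{64935}{14}$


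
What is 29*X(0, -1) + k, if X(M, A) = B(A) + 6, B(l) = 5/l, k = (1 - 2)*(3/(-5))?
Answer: 148/5 ≈ 29.600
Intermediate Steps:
k = 3/5 (k = -3*(-1)/5 = -1*(-3/5) = 3/5 ≈ 0.60000)
X(M, A) = 6 + 5/A (X(M, A) = 5/A + 6 = 6 + 5/A)
29*X(0, -1) + k = 29*(6 + 5/(-1)) + 3/5 = 29*(6 + 5*(-1)) + 3/5 = 29*(6 - 5) + 3/5 = 29*1 + 3/5 = 29 + 3/5 = 148/5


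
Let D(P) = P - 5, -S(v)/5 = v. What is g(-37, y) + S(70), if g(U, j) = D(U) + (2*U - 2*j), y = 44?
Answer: -554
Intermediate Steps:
S(v) = -5*v
D(P) = -5 + P
g(U, j) = -5 - 2*j + 3*U (g(U, j) = (-5 + U) + (2*U - 2*j) = (-5 + U) + (-2*j + 2*U) = -5 - 2*j + 3*U)
g(-37, y) + S(70) = (-5 - 2*44 + 3*(-37)) - 5*70 = (-5 - 88 - 111) - 350 = -204 - 350 = -554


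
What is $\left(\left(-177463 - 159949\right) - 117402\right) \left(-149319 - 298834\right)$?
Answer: $203826258542$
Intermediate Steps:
$\left(\left(-177463 - 159949\right) - 117402\right) \left(-149319 - 298834\right) = \left(\left(-177463 - 159949\right) - 117402\right) \left(-448153\right) = \left(-337412 - 117402\right) \left(-448153\right) = \left(-454814\right) \left(-448153\right) = 203826258542$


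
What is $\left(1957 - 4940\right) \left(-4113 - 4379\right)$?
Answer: $25331636$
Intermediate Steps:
$\left(1957 - 4940\right) \left(-4113 - 4379\right) = \left(-2983\right) \left(-8492\right) = 25331636$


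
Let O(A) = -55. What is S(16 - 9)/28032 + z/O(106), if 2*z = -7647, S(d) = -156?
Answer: 8930981/128480 ≈ 69.513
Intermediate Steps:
z = -7647/2 (z = (1/2)*(-7647) = -7647/2 ≈ -3823.5)
S(16 - 9)/28032 + z/O(106) = -156/28032 - 7647/2/(-55) = -156*1/28032 - 7647/2*(-1/55) = -13/2336 + 7647/110 = 8930981/128480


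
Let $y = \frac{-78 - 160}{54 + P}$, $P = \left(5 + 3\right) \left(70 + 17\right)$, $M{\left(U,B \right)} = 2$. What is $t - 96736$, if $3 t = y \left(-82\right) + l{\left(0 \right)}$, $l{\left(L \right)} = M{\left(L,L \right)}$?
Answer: $- \frac{108817492}{1125} \approx -96727.0$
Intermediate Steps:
$l{\left(L \right)} = 2$
$P = 696$ ($P = 8 \cdot 87 = 696$)
$y = - \frac{119}{375}$ ($y = \frac{-78 - 160}{54 + 696} = - \frac{238}{750} = \left(-238\right) \frac{1}{750} = - \frac{119}{375} \approx -0.31733$)
$t = \frac{10508}{1125}$ ($t = \frac{\left(- \frac{119}{375}\right) \left(-82\right) + 2}{3} = \frac{\frac{9758}{375} + 2}{3} = \frac{1}{3} \cdot \frac{10508}{375} = \frac{10508}{1125} \approx 9.3404$)
$t - 96736 = \frac{10508}{1125} - 96736 = - \frac{108817492}{1125}$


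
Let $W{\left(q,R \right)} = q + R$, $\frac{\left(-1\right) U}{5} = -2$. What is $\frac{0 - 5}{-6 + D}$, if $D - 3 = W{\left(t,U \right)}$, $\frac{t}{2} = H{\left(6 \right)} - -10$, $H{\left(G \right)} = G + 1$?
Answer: $- \frac{5}{41} \approx -0.12195$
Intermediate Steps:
$H{\left(G \right)} = 1 + G$
$U = 10$ ($U = \left(-5\right) \left(-2\right) = 10$)
$t = 34$ ($t = 2 \left(\left(1 + 6\right) - -10\right) = 2 \left(7 + 10\right) = 2 \cdot 17 = 34$)
$W{\left(q,R \right)} = R + q$
$D = 47$ ($D = 3 + \left(10 + 34\right) = 3 + 44 = 47$)
$\frac{0 - 5}{-6 + D} = \frac{0 - 5}{-6 + 47} = \frac{1}{41} \left(-5\right) = - \frac{5}{41}$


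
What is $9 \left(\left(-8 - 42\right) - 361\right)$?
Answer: $-3699$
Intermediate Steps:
$9 \left(\left(-8 - 42\right) - 361\right) = 9 \left(-50 - 361\right) = 9 \left(-411\right) = -3699$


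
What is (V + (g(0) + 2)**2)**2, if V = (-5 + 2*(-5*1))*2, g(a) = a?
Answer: 676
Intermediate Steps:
V = -30 (V = (-5 + 2*(-5))*2 = (-5 - 10)*2 = -15*2 = -30)
(V + (g(0) + 2)**2)**2 = (-30 + (0 + 2)**2)**2 = (-30 + 2**2)**2 = (-30 + 4)**2 = (-26)**2 = 676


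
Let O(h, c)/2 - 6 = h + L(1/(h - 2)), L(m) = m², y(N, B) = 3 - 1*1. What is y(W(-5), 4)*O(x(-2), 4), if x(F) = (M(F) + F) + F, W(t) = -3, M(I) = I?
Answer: 1/16 ≈ 0.062500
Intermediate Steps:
y(N, B) = 2 (y(N, B) = 3 - 1 = 2)
x(F) = 3*F (x(F) = (F + F) + F = 2*F + F = 3*F)
O(h, c) = 12 + 2*h + 2/(-2 + h)² (O(h, c) = 12 + 2*(h + (1/(h - 2))²) = 12 + 2*(h + (1/(-2 + h))²) = 12 + 2*(h + (-2 + h)⁻²) = 12 + (2*h + 2/(-2 + h)²) = 12 + 2*h + 2/(-2 + h)²)
y(W(-5), 4)*O(x(-2), 4) = 2*(12 + 2*(3*(-2)) + 2/(-2 + 3*(-2))²) = 2*(12 + 2*(-6) + 2/(-2 - 6)²) = 2*(12 - 12 + 2/(-8)²) = 2*(12 - 12 + 2*(1/64)) = 2*(12 - 12 + 1/32) = 2*(1/32) = 1/16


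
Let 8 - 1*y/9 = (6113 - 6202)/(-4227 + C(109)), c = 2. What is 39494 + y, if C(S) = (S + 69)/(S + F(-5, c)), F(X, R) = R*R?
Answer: 18891606205/477473 ≈ 39566.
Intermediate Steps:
F(X, R) = R**2
C(S) = (69 + S)/(4 + S) (C(S) = (S + 69)/(S + 2**2) = (69 + S)/(S + 4) = (69 + S)/(4 + S))
y = 34287543/477473 (y = 72 - 9*(6113 - 6202)/(-4227 + (69 + 109)/(4 + 109)) = 72 - (-801)/(-4227 + 178/113) = 72 - (-801)/(-477473/113) = 72 - (-801)*(-113)/477473 = 72 - 9*10057/477473 = 72 - 90513/477473 = 34287543/477473 ≈ 71.810)
39494 + y = 39494 + 34287543/477473 = 18891606205/477473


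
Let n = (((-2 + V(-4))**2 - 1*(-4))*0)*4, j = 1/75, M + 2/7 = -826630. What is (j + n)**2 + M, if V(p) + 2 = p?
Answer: -32548567493/39375 ≈ -8.2663e+5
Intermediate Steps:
M = -5786412/7 (M = -2/7 - 826630 = -5786412/7 ≈ -8.2663e+5)
V(p) = -2 + p
j = 1/75 ≈ 0.013333
n = 0 (n = (((-2 + (-2 - 4))**2 - 1*(-4))*0)*4 = (((-2 - 6)**2 + 4)*0)*4 = (((-8)**2 + 4)*0)*4 = ((64 + 4)*0)*4 = (68*0)*4 = 0*4 = 0)
(j + n)**2 + M = (1/75 + 0)**2 - 5786412/7 = (1/75)**2 - 5786412/7 = 1/5625 - 5786412/7 = -32548567493/39375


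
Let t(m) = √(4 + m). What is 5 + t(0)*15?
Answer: 35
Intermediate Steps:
5 + t(0)*15 = 5 + √(4 + 0)*15 = 5 + √4*15 = 5 + 2*15 = 5 + 30 = 35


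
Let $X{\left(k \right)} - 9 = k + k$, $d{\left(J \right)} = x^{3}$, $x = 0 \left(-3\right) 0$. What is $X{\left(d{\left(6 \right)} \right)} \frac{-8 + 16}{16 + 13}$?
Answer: $\frac{72}{29} \approx 2.4828$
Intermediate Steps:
$x = 0$ ($x = 0 \cdot 0 = 0$)
$d{\left(J \right)} = 0$ ($d{\left(J \right)} = 0^{3} = 0$)
$X{\left(k \right)} = 9 + 2 k$ ($X{\left(k \right)} = 9 + \left(k + k\right) = 9 + 2 k$)
$X{\left(d{\left(6 \right)} \right)} \frac{-8 + 16}{16 + 13} = \left(9 + 2 \cdot 0\right) \frac{-8 + 16}{16 + 13} = \left(9 + 0\right) \frac{8}{29} = 9 \cdot 8 \cdot \frac{1}{29} = 9 \cdot \frac{8}{29} = \frac{72}{29}$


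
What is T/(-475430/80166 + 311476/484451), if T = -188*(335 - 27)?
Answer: 14602523573616/1333459441 ≈ 10951.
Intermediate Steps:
T = -57904 (T = -188*308 = -57904)
T/(-475430/80166 + 311476/484451) = -57904/(-475430/80166 + 311476/484451) = -57904/(-475430*1/80166 + 311476*(1/484451)) = -57904/(-237715/40083 + 28316/44041) = -57904/(-9334216087/1765295403) = -57904*(-1765295403/9334216087) = 14602523573616/1333459441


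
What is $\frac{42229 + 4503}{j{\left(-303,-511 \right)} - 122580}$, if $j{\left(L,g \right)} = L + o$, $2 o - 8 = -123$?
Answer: $- \frac{93464}{245881} \approx -0.38012$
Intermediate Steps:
$o = - \frac{115}{2}$ ($o = 4 + \frac{1}{2} \left(-123\right) = 4 - \frac{123}{2} = - \frac{115}{2} \approx -57.5$)
$j{\left(L,g \right)} = - \frac{115}{2} + L$ ($j{\left(L,g \right)} = L - \frac{115}{2} = - \frac{115}{2} + L$)
$\frac{42229 + 4503}{j{\left(-303,-511 \right)} - 122580} = \frac{42229 + 4503}{\left(- \frac{115}{2} - 303\right) - 122580} = \frac{46732}{- \frac{721}{2} - 122580} = \frac{46732}{- \frac{245881}{2}} = 46732 \left(- \frac{2}{245881}\right) = - \frac{93464}{245881}$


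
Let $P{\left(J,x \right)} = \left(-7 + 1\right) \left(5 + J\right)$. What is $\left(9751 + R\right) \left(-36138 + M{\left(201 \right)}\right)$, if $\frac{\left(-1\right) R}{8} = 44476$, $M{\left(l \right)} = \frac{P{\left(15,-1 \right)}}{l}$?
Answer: $\frac{837902969302}{67} \approx 1.2506 \cdot 10^{10}$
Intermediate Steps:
$P{\left(J,x \right)} = -30 - 6 J$ ($P{\left(J,x \right)} = - 6 \left(5 + J\right) = -30 - 6 J$)
$M{\left(l \right)} = - \frac{120}{l}$ ($M{\left(l \right)} = \frac{-30 - 90}{l} = - \frac{120}{l}$)
$R = -355808$ ($R = \left(-8\right) 44476 = -355808$)
$\left(9751 + R\right) \left(-36138 + M{\left(201 \right)}\right) = \left(9751 - 355808\right) \left(-36138 - \frac{120}{201}\right) = - 346057 \left(-36138 - \frac{40}{67}\right) = \left(-346057\right) \left(- \frac{2421286}{67}\right) = \frac{837902969302}{67}$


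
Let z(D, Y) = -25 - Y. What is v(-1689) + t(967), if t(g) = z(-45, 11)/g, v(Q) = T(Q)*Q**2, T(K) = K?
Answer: -4659243658659/967 ≈ -4.8182e+9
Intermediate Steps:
v(Q) = Q**3 (v(Q) = Q*Q**2 = Q**3)
t(g) = -36/g (t(g) = (-25 - 1*11)/g = (-25 - 11)/g = -36/g)
v(-1689) + t(967) = (-1689)**3 - 36/967 = -4818245769 - 36*1/967 = -4818245769 - 36/967 = -4659243658659/967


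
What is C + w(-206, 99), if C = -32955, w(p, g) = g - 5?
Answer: -32861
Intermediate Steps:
w(p, g) = -5 + g
C + w(-206, 99) = -32955 + (-5 + 99) = -32955 + 94 = -32861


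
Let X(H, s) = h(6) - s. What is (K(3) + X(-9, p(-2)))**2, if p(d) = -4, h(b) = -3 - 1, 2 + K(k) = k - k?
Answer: 4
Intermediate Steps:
K(k) = -2 (K(k) = -2 + (k - k) = -2 + 0 = -2)
h(b) = -4
X(H, s) = -4 - s
(K(3) + X(-9, p(-2)))**2 = (-2 + (-4 - 1*(-4)))**2 = (-2 + (-4 + 4))**2 = (-2 + 0)**2 = (-2)**2 = 4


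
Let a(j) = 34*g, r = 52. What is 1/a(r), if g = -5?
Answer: -1/170 ≈ -0.0058824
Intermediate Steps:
a(j) = -170 (a(j) = 34*(-5) = -170)
1/a(r) = 1/(-170) = -1/170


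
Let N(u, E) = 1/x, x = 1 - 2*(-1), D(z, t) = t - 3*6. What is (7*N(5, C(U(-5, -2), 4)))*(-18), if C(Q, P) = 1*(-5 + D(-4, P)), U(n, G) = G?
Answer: -42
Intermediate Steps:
D(z, t) = -18 + t (D(z, t) = t - 18 = -18 + t)
x = 3 (x = 1 + 2 = 3)
C(Q, P) = -23 + P (C(Q, P) = 1*(-5 + (-18 + P)) = 1*(-23 + P) = -23 + P)
N(u, E) = ⅓ (N(u, E) = 1/3 = ⅓)
(7*N(5, C(U(-5, -2), 4)))*(-18) = (7*(⅓))*(-18) = (7/3)*(-18) = -42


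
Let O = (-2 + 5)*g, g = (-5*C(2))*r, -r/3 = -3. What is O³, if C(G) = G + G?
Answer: -157464000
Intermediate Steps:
r = 9 (r = -3*(-3) = 9)
C(G) = 2*G
g = -180 (g = -10*2*9 = -5*4*9 = -20*9 = -180)
O = -540 (O = (-2 + 5)*(-180) = 3*(-180) = -540)
O³ = (-540)³ = -157464000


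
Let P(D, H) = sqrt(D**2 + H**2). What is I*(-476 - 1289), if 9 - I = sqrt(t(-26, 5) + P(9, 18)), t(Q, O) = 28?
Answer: -15885 + 1765*sqrt(28 + 9*sqrt(5)) ≈ -3640.9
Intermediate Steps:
I = 9 - sqrt(28 + 9*sqrt(5)) (I = 9 - sqrt(28 + sqrt(9**2 + 18**2)) = 9 - sqrt(28 + sqrt(81 + 324)) = 9 - sqrt(28 + sqrt(405)) = 9 - sqrt(28 + 9*sqrt(5)) ≈ 2.0628)
I*(-476 - 1289) = (9 - sqrt(28 + 9*sqrt(5)))*(-476 - 1289) = (9 - sqrt(28 + 9*sqrt(5)))*(-1765) = -15885 + 1765*sqrt(28 + 9*sqrt(5))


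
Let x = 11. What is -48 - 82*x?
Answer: -950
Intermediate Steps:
-48 - 82*x = -48 - 82*11 = -48 - 902 = -950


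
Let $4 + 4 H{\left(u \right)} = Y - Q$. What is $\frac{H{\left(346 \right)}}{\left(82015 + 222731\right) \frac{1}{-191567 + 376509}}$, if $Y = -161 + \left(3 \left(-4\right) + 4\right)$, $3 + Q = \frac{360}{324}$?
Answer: $- \frac{35601335}{1371357} \approx -25.961$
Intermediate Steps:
$Q = - \frac{17}{9}$ ($Q = -3 + \frac{360}{324} = -3 + 360 \cdot \frac{1}{324} = -3 + \frac{10}{9} = - \frac{17}{9} \approx -1.8889$)
$Y = -169$ ($Y = -161 + \left(-12 + 4\right) = -161 - 8 = -169$)
$H{\left(u \right)} = - \frac{385}{9}$ ($H{\left(u \right)} = -1 + \frac{-169 - - \frac{17}{9}}{4} = -1 + \frac{-169 + \frac{17}{9}}{4} = -1 + \frac{1}{4} \left(- \frac{1504}{9}\right) = -1 - \frac{376}{9} = - \frac{385}{9}$)
$\frac{H{\left(346 \right)}}{\left(82015 + 222731\right) \frac{1}{-191567 + 376509}} = - \frac{385}{9 \frac{82015 + 222731}{-191567 + 376509}} = - \frac{385}{9 \cdot \frac{304746}{184942}} = - \frac{385}{9 \cdot 304746 \cdot \frac{1}{184942}} = - \frac{385}{9 \cdot \frac{152373}{92471}} = \left(- \frac{385}{9}\right) \frac{92471}{152373} = - \frac{35601335}{1371357}$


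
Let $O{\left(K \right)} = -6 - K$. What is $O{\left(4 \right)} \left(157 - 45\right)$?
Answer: $-1120$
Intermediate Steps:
$O{\left(4 \right)} \left(157 - 45\right) = \left(-6 - 4\right) \left(157 - 45\right) = \left(-6 - 4\right) 112 = \left(-10\right) 112 = -1120$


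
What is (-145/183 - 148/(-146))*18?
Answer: 17742/4453 ≈ 3.9843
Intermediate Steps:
(-145/183 - 148/(-146))*18 = (-145*1/183 - 148*(-1/146))*18 = (-145/183 + 74/73)*18 = (2957/13359)*18 = 17742/4453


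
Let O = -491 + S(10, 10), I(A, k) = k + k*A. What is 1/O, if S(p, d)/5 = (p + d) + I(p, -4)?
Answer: -1/611 ≈ -0.0016367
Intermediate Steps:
I(A, k) = k + A*k
S(p, d) = -20 - 15*p + 5*d (S(p, d) = 5*((p + d) - 4*(1 + p)) = 5*((d + p) + (-4 - 4*p)) = 5*(-4 + d - 3*p) = -20 - 15*p + 5*d)
O = -611 (O = -491 + (-20 - 15*10 + 5*10) = -491 + (-20 - 150 + 50) = -491 - 120 = -611)
1/O = 1/(-611) = -1/611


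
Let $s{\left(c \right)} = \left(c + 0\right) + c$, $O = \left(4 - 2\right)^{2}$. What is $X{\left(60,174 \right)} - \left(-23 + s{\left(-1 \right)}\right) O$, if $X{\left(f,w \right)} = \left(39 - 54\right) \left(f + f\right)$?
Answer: $-1700$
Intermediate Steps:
$X{\left(f,w \right)} = - 30 f$ ($X{\left(f,w \right)} = - 15 \cdot 2 f = - 30 f$)
$O = 4$ ($O = 2^{2} = 4$)
$s{\left(c \right)} = 2 c$ ($s{\left(c \right)} = c + c = 2 c$)
$X{\left(60,174 \right)} - \left(-23 + s{\left(-1 \right)}\right) O = \left(-30\right) 60 - \left(-23 + 2 \left(-1\right)\right) 4 = -1800 - \left(-23 - 2\right) 4 = -1800 - \left(-25\right) 4 = -1800 - -100 = -1800 + 100 = -1700$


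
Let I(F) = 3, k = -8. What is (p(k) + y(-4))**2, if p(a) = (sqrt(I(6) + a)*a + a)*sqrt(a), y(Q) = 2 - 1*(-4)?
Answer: 4*(3 + 8*sqrt(10) - 8*I*sqrt(2))**2 ≈ 2691.2 - 2561.3*I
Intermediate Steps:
y(Q) = 6 (y(Q) = 2 + 4 = 6)
p(a) = sqrt(a)*(a + a*sqrt(3 + a)) (p(a) = (sqrt(3 + a)*a + a)*sqrt(a) = (a*sqrt(3 + a) + a)*sqrt(a) = (a + a*sqrt(3 + a))*sqrt(a) = sqrt(a)*(a + a*sqrt(3 + a)))
(p(k) + y(-4))**2 = ((-8)**(3/2)*(1 + sqrt(3 - 8)) + 6)**2 = ((-16*I*sqrt(2))*(1 + sqrt(-5)) + 6)**2 = ((-16*I*sqrt(2))*(1 + I*sqrt(5)) + 6)**2 = (-16*I*sqrt(2)*(1 + I*sqrt(5)) + 6)**2 = (6 - 16*I*sqrt(2)*(1 + I*sqrt(5)))**2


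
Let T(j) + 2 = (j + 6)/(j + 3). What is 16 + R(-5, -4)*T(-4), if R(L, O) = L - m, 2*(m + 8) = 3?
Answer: 10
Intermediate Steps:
m = -13/2 (m = -8 + (1/2)*3 = -8 + 3/2 = -13/2 ≈ -6.5000)
T(j) = -2 + (6 + j)/(3 + j) (T(j) = -2 + (j + 6)/(j + 3) = -2 + (6 + j)/(3 + j))
R(L, O) = 13/2 + L (R(L, O) = L - 1*(-13/2) = L + 13/2 = 13/2 + L)
16 + R(-5, -4)*T(-4) = 16 + (13/2 - 5)*(-1*(-4)/(3 - 4)) = 16 + 3*(-1*(-4)/(-1))/2 = 16 + 3*(-1*(-4)*(-1))/2 = 16 + (3/2)*(-4) = 16 - 6 = 10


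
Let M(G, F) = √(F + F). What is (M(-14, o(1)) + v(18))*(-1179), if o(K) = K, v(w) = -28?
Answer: 33012 - 1179*√2 ≈ 31345.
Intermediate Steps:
M(G, F) = √2*√F (M(G, F) = √(2*F) = √2*√F)
(M(-14, o(1)) + v(18))*(-1179) = (√2*√1 - 28)*(-1179) = (√2*1 - 28)*(-1179) = (√2 - 28)*(-1179) = (-28 + √2)*(-1179) = 33012 - 1179*√2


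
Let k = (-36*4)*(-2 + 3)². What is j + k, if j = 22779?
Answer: 22635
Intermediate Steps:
k = -144 (k = -144*1² = -144*1 = -144)
j + k = 22779 - 144 = 22635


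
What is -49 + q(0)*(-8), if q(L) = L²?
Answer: -49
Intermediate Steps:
-49 + q(0)*(-8) = -49 + 0²*(-8) = -49 + 0*(-8) = -49 + 0 = -49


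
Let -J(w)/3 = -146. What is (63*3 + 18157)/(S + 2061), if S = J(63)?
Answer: 18346/2499 ≈ 7.3413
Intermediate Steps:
J(w) = 438 (J(w) = -3*(-146) = 438)
S = 438
(63*3 + 18157)/(S + 2061) = (63*3 + 18157)/(438 + 2061) = (189 + 18157)/2499 = 18346*(1/2499) = 18346/2499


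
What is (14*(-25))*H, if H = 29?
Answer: -10150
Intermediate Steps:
(14*(-25))*H = (14*(-25))*29 = -350*29 = -10150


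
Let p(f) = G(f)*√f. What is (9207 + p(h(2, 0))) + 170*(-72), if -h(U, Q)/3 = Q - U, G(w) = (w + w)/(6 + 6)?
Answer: -3033 + √6 ≈ -3030.6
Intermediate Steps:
G(w) = w/6 (G(w) = (2*w)/12 = (2*w)*(1/12) = w/6)
h(U, Q) = -3*Q + 3*U (h(U, Q) = -3*(Q - U) = -3*Q + 3*U)
p(f) = f^(3/2)/6 (p(f) = (f/6)*√f = f^(3/2)/6)
(9207 + p(h(2, 0))) + 170*(-72) = (9207 + (-3*0 + 3*2)^(3/2)/6) + 170*(-72) = (9207 + (0 + 6)^(3/2)/6) - 12240 = (9207 + 6^(3/2)/6) - 12240 = (9207 + (6*√6)/6) - 12240 = (9207 + √6) - 12240 = -3033 + √6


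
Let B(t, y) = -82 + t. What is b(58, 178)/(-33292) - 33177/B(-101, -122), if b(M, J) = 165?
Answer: 368166163/2030812 ≈ 181.29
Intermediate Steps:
b(58, 178)/(-33292) - 33177/B(-101, -122) = 165/(-33292) - 33177/(-82 - 101) = 165*(-1/33292) - 33177/(-183) = -165/33292 - 33177*(-1/183) = -165/33292 + 11059/61 = 368166163/2030812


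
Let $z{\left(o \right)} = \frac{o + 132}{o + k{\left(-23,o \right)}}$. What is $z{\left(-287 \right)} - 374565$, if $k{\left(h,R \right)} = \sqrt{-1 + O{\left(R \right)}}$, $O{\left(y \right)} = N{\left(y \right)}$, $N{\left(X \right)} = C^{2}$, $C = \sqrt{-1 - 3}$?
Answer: $- \frac{30854372825}{82374} + \frac{155 i \sqrt{5}}{82374} \approx -3.7456 \cdot 10^{5} + 0.0042075 i$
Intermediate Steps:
$C = 2 i$ ($C = \sqrt{-4} = 2 i \approx 2.0 i$)
$N{\left(X \right)} = -4$ ($N{\left(X \right)} = \left(2 i\right)^{2} = -4$)
$O{\left(y \right)} = -4$
$k{\left(h,R \right)} = i \sqrt{5}$ ($k{\left(h,R \right)} = \sqrt{-1 - 4} = \sqrt{-5} = i \sqrt{5}$)
$z{\left(o \right)} = \frac{132 + o}{o + i \sqrt{5}}$ ($z{\left(o \right)} = \frac{o + 132}{o + i \sqrt{5}} = \frac{132 + o}{o + i \sqrt{5}}$)
$z{\left(-287 \right)} - 374565 = \frac{132 - 287}{-287 + i \sqrt{5}} - 374565 = \frac{1}{-287 + i \sqrt{5}} \left(-155\right) - 374565 = - \frac{155}{-287 + i \sqrt{5}} - 374565 = -374565 - \frac{155}{-287 + i \sqrt{5}}$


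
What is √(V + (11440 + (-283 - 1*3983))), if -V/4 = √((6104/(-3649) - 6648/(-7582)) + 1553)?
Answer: √(1372829705452948294 - 55333436*√297032589409185501)/13833359 ≈ 83.764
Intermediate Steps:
V = -4*√297032589409185501/13833359 (V = -4*√((6104/(-3649) - 6648/(-7582)) + 1553) = -4*√((6104*(-1/3649) - 6648*(-1/7582)) + 1553) = -4*√((-6104/3649 + 3324/3791) + 1553) = -4*√(-11010988/13833359 + 1553) = -4*√297032589409185501/13833359 ≈ -157.59)
√(V + (11440 + (-283 - 1*3983))) = √(-4*√297032589409185501/13833359 + (11440 + (-283 - 1*3983))) = √(-4*√297032589409185501/13833359 + (11440 + (-283 - 3983))) = √(-4*√297032589409185501/13833359 + (11440 - 4266)) = √(-4*√297032589409185501/13833359 + 7174) = √(7174 - 4*√297032589409185501/13833359)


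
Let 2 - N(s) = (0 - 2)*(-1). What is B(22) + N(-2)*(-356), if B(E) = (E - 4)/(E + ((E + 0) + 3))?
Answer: 18/47 ≈ 0.38298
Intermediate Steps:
B(E) = (-4 + E)/(3 + 2*E) (B(E) = (-4 + E)/(E + (E + 3)) = (-4 + E)/(E + (3 + E)) = (-4 + E)/(3 + 2*E))
N(s) = 0 (N(s) = 2 - (0 - 2)*(-1) = 2 - (-2)*(-1) = 2 - 1*2 = 2 - 2 = 0)
B(22) + N(-2)*(-356) = (-4 + 22)/(3 + 2*22) + 0*(-356) = 18/(3 + 44) + 0 = 18/47 + 0 = 18/47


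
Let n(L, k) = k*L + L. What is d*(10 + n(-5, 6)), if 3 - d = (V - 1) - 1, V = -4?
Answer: -225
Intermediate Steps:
n(L, k) = L + L*k (n(L, k) = L*k + L = L + L*k)
d = 9 (d = 3 - ((-4 - 1) - 1) = 3 - (-5 - 1) = 3 - 1*(-6) = 3 + 6 = 9)
d*(10 + n(-5, 6)) = 9*(10 - 5*(1 + 6)) = 9*(10 - 5*7) = 9*(10 - 35) = 9*(-25) = -225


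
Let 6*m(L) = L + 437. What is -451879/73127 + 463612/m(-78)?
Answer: 203253103783/26252593 ≈ 7742.2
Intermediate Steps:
m(L) = 437/6 + L/6 (m(L) = (L + 437)/6 = (437 + L)/6 = 437/6 + L/6)
-451879/73127 + 463612/m(-78) = -451879/73127 + 463612/(437/6 + (⅙)*(-78)) = -451879*1/73127 + 463612/(437/6 - 13) = -451879/73127 + 463612/(359/6) = -451879/73127 + 463612*(6/359) = -451879/73127 + 2781672/359 = 203253103783/26252593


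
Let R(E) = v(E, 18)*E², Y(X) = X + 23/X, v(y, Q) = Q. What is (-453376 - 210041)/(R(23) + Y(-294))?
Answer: -195044598/2713009 ≈ -71.892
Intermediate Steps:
R(E) = 18*E²
(-453376 - 210041)/(R(23) + Y(-294)) = (-453376 - 210041)/(18*23² + (-294 + 23/(-294))) = -663417/(18*529 + (-294 + 23*(-1/294))) = -663417/(9522 + (-294 - 23/294)) = -663417/(9522 - 86459/294) = -663417/2713009/294 = -663417*294/2713009 = -195044598/2713009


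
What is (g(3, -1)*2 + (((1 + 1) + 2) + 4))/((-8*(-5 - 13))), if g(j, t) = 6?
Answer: 5/36 ≈ 0.13889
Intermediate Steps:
(g(3, -1)*2 + (((1 + 1) + 2) + 4))/((-8*(-5 - 13))) = (6*2 + (((1 + 1) + 2) + 4))/((-8*(-5 - 13))) = (12 + ((2 + 2) + 4))/((-8*(-18))) = (12 + (4 + 4))/144 = (12 + 8)*(1/144) = 20*(1/144) = 5/36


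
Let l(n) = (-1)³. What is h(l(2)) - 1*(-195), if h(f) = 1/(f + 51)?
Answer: 9751/50 ≈ 195.02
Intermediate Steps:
l(n) = -1
h(f) = 1/(51 + f)
h(l(2)) - 1*(-195) = 1/(51 - 1) - 1*(-195) = 1/50 + 195 = 9751/50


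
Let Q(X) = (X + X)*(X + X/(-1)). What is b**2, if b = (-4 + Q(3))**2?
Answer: 256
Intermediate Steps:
Q(X) = 0 (Q(X) = (2*X)*(X + X*(-1)) = (2*X)*(X - X) = (2*X)*0 = 0)
b = 16 (b = (-4 + 0)**2 = (-4)**2 = 16)
b**2 = 16**2 = 256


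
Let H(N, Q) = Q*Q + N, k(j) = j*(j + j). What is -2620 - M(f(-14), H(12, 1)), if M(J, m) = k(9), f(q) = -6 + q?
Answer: -2782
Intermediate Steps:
k(j) = 2*j² (k(j) = j*(2*j) = 2*j²)
H(N, Q) = N + Q² (H(N, Q) = Q² + N = N + Q²)
M(J, m) = 162 (M(J, m) = 2*9² = 2*81 = 162)
-2620 - M(f(-14), H(12, 1)) = -2620 - 1*162 = -2620 - 162 = -2782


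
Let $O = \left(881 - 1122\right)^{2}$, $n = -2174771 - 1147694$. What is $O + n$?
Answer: $-3264384$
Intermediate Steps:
$n = -3322465$ ($n = -2174771 - 1147694 = -3322465$)
$O = 58081$ ($O = \left(-241\right)^{2} = 58081$)
$O + n = 58081 - 3322465 = -3264384$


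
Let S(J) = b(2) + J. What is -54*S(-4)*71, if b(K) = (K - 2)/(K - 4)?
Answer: 15336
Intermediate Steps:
b(K) = (-2 + K)/(-4 + K)
S(J) = J (S(J) = (-2 + 2)/(-4 + 2) + J = 0/(-2) + J = -1/2*0 + J = 0 + J = J)
-54*S(-4)*71 = -54*(-4)*71 = 216*71 = 15336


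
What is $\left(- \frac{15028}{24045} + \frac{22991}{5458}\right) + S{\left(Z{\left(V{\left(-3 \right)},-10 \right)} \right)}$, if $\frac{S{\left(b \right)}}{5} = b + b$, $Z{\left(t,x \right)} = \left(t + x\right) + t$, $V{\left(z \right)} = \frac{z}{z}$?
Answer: $- \frac{10028213029}{131237610} \approx -76.413$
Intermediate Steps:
$V{\left(z \right)} = 1$
$Z{\left(t,x \right)} = x + 2 t$
$S{\left(b \right)} = 10 b$ ($S{\left(b \right)} = 5 \left(b + b\right) = 5 \cdot 2 b = 10 b$)
$\left(- \frac{15028}{24045} + \frac{22991}{5458}\right) + S{\left(Z{\left(V{\left(-3 \right)},-10 \right)} \right)} = \left(- \frac{15028}{24045} + \frac{22991}{5458}\right) + 10 \left(-10 + 2 \cdot 1\right) = \left(\left(-15028\right) \frac{1}{24045} + 22991 \cdot \frac{1}{5458}\right) + 10 \left(-10 + 2\right) = \left(- \frac{15028}{24045} + \frac{22991}{5458}\right) + 10 \left(-8\right) = \frac{470795771}{131237610} - 80 = - \frac{10028213029}{131237610}$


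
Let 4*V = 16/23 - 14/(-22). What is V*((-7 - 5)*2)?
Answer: -2022/253 ≈ -7.9921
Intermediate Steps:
V = 337/1012 (V = (16/23 - 14/(-22))/4 = (16*(1/23) - 14*(-1/22))/4 = (16/23 + 7/11)/4 = (¼)*(337/253) = 337/1012 ≈ 0.33300)
V*((-7 - 5)*2) = 337*((-7 - 5)*2)/1012 = 337*(-12*2)/1012 = (337/1012)*(-24) = -2022/253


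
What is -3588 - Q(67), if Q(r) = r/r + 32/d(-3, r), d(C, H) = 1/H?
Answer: -5733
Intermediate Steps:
Q(r) = 1 + 32*r (Q(r) = r/r + 32/(1/r) = 1 + 32*r)
-3588 - Q(67) = -3588 - (1 + 32*67) = -3588 - (1 + 2144) = -3588 - 1*2145 = -3588 - 2145 = -5733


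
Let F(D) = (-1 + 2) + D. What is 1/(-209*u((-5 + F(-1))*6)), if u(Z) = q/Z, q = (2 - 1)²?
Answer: 30/209 ≈ 0.14354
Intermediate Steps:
q = 1 (q = 1² = 1)
F(D) = 1 + D
u(Z) = 1/Z
1/(-209*u((-5 + F(-1))*6)) = 1/(-209*1/(6*(-5 + (1 - 1)))) = 1/(-209*1/(6*(-5 + 0))) = 1/(-209/((-5*6))) = 1/(-209/(-30)) = 1/(-209*(-1/30)) = 1/(209/30) = 30/209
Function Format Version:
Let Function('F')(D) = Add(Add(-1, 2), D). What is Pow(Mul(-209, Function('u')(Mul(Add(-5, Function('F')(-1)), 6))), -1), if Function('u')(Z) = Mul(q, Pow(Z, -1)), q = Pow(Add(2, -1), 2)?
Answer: Rational(30, 209) ≈ 0.14354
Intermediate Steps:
q = 1 (q = Pow(1, 2) = 1)
Function('F')(D) = Add(1, D)
Function('u')(Z) = Pow(Z, -1) (Function('u')(Z) = Mul(1, Pow(Z, -1)) = Pow(Z, -1))
Pow(Mul(-209, Function('u')(Mul(Add(-5, Function('F')(-1)), 6))), -1) = Pow(Mul(-209, Pow(Mul(Add(-5, Add(1, -1)), 6), -1)), -1) = Pow(Mul(-209, Pow(Mul(Add(-5, 0), 6), -1)), -1) = Pow(Mul(-209, Pow(Mul(-5, 6), -1)), -1) = Pow(Mul(-209, Pow(-30, -1)), -1) = Pow(Mul(-209, Rational(-1, 30)), -1) = Pow(Rational(209, 30), -1) = Rational(30, 209)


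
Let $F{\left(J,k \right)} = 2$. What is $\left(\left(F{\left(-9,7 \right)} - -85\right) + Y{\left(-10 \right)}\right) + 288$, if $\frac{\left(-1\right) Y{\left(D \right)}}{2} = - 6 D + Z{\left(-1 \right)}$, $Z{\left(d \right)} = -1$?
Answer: $257$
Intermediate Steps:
$Y{\left(D \right)} = 2 + 12 D$ ($Y{\left(D \right)} = - 2 \left(- 6 D - 1\right) = - 2 \left(-1 - 6 D\right) = 2 + 12 D$)
$\left(\left(F{\left(-9,7 \right)} - -85\right) + Y{\left(-10 \right)}\right) + 288 = \left(\left(2 - -85\right) + \left(2 + 12 \left(-10\right)\right)\right) + 288 = \left(\left(2 + 85\right) + \left(2 - 120\right)\right) + 288 = \left(87 - 118\right) + 288 = -31 + 288 = 257$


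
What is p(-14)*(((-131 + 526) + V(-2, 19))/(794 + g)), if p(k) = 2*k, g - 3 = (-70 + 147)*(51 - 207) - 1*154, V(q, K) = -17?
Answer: 10584/11369 ≈ 0.93095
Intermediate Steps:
g = -12163 (g = 3 + ((-70 + 147)*(51 - 207) - 1*154) = 3 + (77*(-156) - 154) = 3 + (-12012 - 154) = 3 - 12166 = -12163)
p(-14)*(((-131 + 526) + V(-2, 19))/(794 + g)) = (2*(-14))*(((-131 + 526) - 17)/(794 - 12163)) = -28*(395 - 17)/(-11369) = -10584*(-1)/11369 = -28*(-378/11369) = 10584/11369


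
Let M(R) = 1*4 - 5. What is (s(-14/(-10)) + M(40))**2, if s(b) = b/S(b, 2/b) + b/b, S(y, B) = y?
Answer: 1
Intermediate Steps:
s(b) = 2 (s(b) = b/b + b/b = 1 + 1 = 2)
M(R) = -1 (M(R) = 4 - 5 = -1)
(s(-14/(-10)) + M(40))**2 = (2 - 1)**2 = 1**2 = 1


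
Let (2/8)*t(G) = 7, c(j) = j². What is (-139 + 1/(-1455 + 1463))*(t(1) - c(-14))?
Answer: 23331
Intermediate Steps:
t(G) = 28 (t(G) = 4*7 = 28)
(-139 + 1/(-1455 + 1463))*(t(1) - c(-14)) = (-139 + 1/(-1455 + 1463))*(28 - 1*(-14)²) = (-139 + 1/8)*(28 - 1*196) = (-139 + ⅛)*(28 - 196) = -1111/8*(-168) = 23331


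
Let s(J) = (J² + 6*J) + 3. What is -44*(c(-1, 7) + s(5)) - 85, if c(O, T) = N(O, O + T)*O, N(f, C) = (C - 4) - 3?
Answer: -2681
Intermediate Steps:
N(f, C) = -7 + C (N(f, C) = (-4 + C) - 3 = -7 + C)
c(O, T) = O*(-7 + O + T) (c(O, T) = (-7 + (O + T))*O = (-7 + O + T)*O = O*(-7 + O + T))
s(J) = 3 + J² + 6*J
-44*(c(-1, 7) + s(5)) - 85 = -44*(-(-7 - 1 + 7) + (3 + 5² + 6*5)) - 85 = -44*(-1*(-1) + (3 + 25 + 30)) - 85 = -44*(1 + 58) - 85 = -44*59 - 85 = -2596 - 85 = -2681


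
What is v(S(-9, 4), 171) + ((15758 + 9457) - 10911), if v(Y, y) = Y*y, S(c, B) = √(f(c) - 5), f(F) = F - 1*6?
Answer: 14304 + 342*I*√5 ≈ 14304.0 + 764.74*I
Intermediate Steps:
f(F) = -6 + F (f(F) = F - 6 = -6 + F)
S(c, B) = √(-11 + c) (S(c, B) = √((-6 + c) - 5) = √(-11 + c))
v(S(-9, 4), 171) + ((15758 + 9457) - 10911) = √(-11 - 9)*171 + ((15758 + 9457) - 10911) = √(-20)*171 + (25215 - 10911) = (2*I*√5)*171 + 14304 = 342*I*√5 + 14304 = 14304 + 342*I*√5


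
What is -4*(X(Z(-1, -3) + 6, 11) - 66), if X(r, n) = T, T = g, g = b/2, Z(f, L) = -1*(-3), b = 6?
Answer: 252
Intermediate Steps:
Z(f, L) = 3
g = 3 (g = 6/2 = 6*(1/2) = 3)
T = 3
X(r, n) = 3
-4*(X(Z(-1, -3) + 6, 11) - 66) = -4*(3 - 66) = -4*(-63) = 252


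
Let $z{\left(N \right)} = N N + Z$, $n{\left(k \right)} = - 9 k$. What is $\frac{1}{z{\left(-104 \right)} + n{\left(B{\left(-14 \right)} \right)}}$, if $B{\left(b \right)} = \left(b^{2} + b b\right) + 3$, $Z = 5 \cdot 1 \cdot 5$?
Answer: $\frac{1}{7286} \approx 0.00013725$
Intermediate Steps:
$Z = 25$ ($Z = 5 \cdot 5 = 25$)
$B{\left(b \right)} = 3 + 2 b^{2}$ ($B{\left(b \right)} = \left(b^{2} + b^{2}\right) + 3 = 2 b^{2} + 3 = 3 + 2 b^{2}$)
$z{\left(N \right)} = 25 + N^{2}$ ($z{\left(N \right)} = N N + 25 = N^{2} + 25 = 25 + N^{2}$)
$\frac{1}{z{\left(-104 \right)} + n{\left(B{\left(-14 \right)} \right)}} = \frac{1}{\left(25 + \left(-104\right)^{2}\right) - 9 \left(3 + 2 \left(-14\right)^{2}\right)} = \frac{1}{\left(25 + 10816\right) - 9 \left(3 + 2 \cdot 196\right)} = \frac{1}{10841 - 9 \left(3 + 392\right)} = \frac{1}{10841 - 3555} = \frac{1}{7286}$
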